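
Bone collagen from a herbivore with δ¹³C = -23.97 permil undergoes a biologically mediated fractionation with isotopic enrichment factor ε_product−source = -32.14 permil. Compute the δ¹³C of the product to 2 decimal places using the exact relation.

To first order, δ_product ≈ δ_source + ε = -56.11 permil.
Exactly, δ_product = (δ_source + 1000)·(ε/1000 + 1) − 1000.
δ_product = (-23.97 + 1000) × (-32.14/1000 + 1) − 1000
δ_product = -55.340 permil

-55.34 permil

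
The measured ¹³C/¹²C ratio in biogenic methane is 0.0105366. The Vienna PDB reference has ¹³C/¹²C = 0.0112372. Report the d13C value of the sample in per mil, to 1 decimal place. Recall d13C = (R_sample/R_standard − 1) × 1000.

-62.3 per mil

d13C = (R_sample / R_standard − 1) × 1000
R_sample / R_standard = 0.0105366 / 0.0112372 = 0.937654
d13C = (0.937654 − 1) × 1000 = -62.35 per mil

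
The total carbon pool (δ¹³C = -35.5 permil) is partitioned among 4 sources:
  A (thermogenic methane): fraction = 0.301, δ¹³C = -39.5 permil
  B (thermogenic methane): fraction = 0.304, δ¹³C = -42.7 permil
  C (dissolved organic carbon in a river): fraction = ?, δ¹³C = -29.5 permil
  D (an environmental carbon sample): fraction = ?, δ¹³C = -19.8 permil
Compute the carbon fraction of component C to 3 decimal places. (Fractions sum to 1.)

Let f_C and f_D be the unknown fractions; fractions sum to 1 so f_C + f_D = 0.395.
Mass balance: Σ fᵢ·δᵢ = δ_bulk ⇒ f_C·(-29.5) + f_D·(-19.8) = -35.5 − (-24.870) = -10.630
Substitute f_D = 0.395 − f_C:
f_C·(-29.5 − -19.8) = -10.630 − 0.395×(-19.8) = -2.809
f_C = -2.809 / -9.7 = 0.2896

0.290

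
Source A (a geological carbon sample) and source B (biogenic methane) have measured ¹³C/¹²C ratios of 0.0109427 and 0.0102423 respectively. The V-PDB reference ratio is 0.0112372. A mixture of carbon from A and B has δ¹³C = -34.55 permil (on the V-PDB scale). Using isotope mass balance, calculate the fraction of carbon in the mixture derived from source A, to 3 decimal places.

0.866

δ_A = (0.0109427/0.0112372 − 1)×1000 = (0.973792 − 1)×1000 = -26.208 permil
δ_B = (0.0102423/0.0112372 − 1)×1000 = (0.911464 − 1)×1000 = -88.536 permil
f_A = (δ_mix − δ_B)/(δ_A − δ_B) = (-34.55 − (-88.536))/(-26.208 − (-88.536))
f_A = 53.986 / 62.329 = 0.8662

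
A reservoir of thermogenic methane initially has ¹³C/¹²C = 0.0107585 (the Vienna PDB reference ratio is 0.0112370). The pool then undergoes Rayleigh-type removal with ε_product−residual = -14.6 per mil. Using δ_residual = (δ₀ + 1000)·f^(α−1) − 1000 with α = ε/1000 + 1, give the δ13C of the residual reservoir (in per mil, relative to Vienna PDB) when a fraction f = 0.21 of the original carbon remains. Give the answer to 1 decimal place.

δ₀ = (0.0107585/0.0112370 − 1)×1000 = (0.957417 − 1)×1000 = -42.583 per mil
α − 1 = ε/1000 = -0.0146
f^(α−1) = 0.21^(-0.0146) = 1.023047
δ_res = (-42.583 + 1000) × 1.023047 − 1000 = 979.483 − 1000 = -20.52 per mil

-20.5 per mil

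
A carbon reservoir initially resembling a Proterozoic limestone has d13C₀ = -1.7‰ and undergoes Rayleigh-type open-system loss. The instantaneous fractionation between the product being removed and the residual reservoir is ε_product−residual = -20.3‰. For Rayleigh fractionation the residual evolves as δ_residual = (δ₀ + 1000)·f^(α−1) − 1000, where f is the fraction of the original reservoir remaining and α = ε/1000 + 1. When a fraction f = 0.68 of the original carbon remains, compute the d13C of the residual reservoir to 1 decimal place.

Rayleigh residual: δ_res = (δ₀ + 1000)·f^(α−1) − 1000
α = ε/1000 + 1 = 0.97970, so α − 1 = -0.02030
f^(α−1) = 0.68^(-0.02030) = 1.007860
δ_res = (-1.7 + 1000) × 1.007860 − 1000 = 1006.146 − 1000 = 6.15‰

6.1‰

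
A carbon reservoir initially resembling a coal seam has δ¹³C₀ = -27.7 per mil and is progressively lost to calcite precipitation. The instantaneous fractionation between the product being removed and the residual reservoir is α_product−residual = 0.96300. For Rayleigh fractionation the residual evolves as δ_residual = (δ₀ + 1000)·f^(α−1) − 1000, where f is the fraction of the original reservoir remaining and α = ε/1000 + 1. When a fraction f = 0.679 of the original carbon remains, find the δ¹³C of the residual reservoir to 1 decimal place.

Rayleigh residual: δ_res = (δ₀ + 1000)·f^(α−1) − 1000
α − 1 = -0.03700
f^(α−1) = 0.679^(-0.03700) = 1.014427
δ_res = (-27.7 + 1000) × 1.014427 − 1000 = 986.327 − 1000 = -13.67 per mil

-13.7 per mil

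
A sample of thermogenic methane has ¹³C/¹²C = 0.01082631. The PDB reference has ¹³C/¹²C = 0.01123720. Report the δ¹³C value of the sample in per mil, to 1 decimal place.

-36.6 per mil

δ¹³C = (R_sample / R_standard − 1) × 1000
R_sample / R_standard = 0.01082631 / 0.01123720 = 0.963435
δ¹³C = (0.963435 − 1) × 1000 = -36.57 per mil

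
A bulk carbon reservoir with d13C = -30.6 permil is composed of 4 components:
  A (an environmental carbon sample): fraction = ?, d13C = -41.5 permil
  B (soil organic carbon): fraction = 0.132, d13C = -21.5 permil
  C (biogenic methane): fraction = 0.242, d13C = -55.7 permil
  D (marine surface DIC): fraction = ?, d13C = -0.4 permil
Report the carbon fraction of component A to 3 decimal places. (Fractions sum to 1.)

Let f_A and f_D be the unknown fractions; fractions sum to 1 so f_A + f_D = 0.626.
Mass balance: Σ fᵢ·δᵢ = δ_bulk ⇒ f_A·(-41.5) + f_D·(-0.4) = -30.6 − (-16.317) = -14.283
Substitute f_D = 0.626 − f_A:
f_A·(-41.5 − -0.4) = -14.283 − 0.626×(-0.4) = -14.032
f_A = -14.032 / -41.1 = 0.3414

0.341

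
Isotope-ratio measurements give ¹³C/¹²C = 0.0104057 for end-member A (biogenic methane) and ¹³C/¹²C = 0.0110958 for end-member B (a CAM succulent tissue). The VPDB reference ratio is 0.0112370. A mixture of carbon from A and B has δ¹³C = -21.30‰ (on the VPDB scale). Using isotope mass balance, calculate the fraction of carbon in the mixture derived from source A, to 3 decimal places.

0.142

δ_A = (0.0104057/0.0112370 − 1)×1000 = (0.926021 − 1)×1000 = -73.979‰
δ_B = (0.0110958/0.0112370 − 1)×1000 = (0.987434 − 1)×1000 = -12.566‰
f_A = (δ_mix − δ_B)/(δ_A − δ_B) = (-21.30 − (-12.566))/(-73.979 − (-12.566))
f_A = -8.734 / -61.413 = 0.1422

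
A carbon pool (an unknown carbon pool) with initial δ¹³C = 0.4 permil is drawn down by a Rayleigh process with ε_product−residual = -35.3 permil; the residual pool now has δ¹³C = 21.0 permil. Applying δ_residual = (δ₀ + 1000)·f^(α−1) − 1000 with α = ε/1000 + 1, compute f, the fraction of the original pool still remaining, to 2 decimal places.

0.56

α − 1 = ε/1000 = -0.0353
(δ_res + 1000)/(δ₀ + 1000) = (21.0 + 1000)/(0.4 + 1000) = 1021.0/1000.4 = 1.020592
f = 1.020592^(1/-0.0353) = exp(ln(1.020592)/-0.0353) = exp(0.02038/-0.0353)
f = exp(-0.5774) = 0.5613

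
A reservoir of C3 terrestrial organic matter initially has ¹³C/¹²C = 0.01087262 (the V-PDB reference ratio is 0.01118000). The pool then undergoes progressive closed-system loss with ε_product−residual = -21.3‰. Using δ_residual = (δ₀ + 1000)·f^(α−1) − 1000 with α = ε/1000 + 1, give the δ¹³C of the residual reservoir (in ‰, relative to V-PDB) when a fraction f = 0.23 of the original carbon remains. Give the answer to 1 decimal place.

δ₀ = (0.01087262/0.01118000 − 1)×1000 = (0.972506 − 1)×1000 = -27.494‰
α − 1 = ε/1000 = -0.0213
f^(α−1) = 0.23^(-0.0213) = 1.031799
δ_res = (-27.494 + 1000) × 1.031799 − 1000 = 1003.431 − 1000 = 3.43‰

3.4‰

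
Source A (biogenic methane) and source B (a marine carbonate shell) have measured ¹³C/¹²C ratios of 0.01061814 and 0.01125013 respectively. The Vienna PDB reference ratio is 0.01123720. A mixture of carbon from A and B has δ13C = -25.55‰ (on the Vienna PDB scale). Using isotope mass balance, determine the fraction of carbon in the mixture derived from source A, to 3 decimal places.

0.475

δ_A = (0.01061814/0.01123720 − 1)×1000 = (0.944910 − 1)×1000 = -55.090‰
δ_B = (0.01125013/0.01123720 − 1)×1000 = (1.001151 − 1)×1000 = 1.151‰
f_A = (δ_mix − δ_B)/(δ_A − δ_B) = (-25.55 − (1.151))/(-55.090 − (1.151))
f_A = -26.701 / -56.241 = 0.4748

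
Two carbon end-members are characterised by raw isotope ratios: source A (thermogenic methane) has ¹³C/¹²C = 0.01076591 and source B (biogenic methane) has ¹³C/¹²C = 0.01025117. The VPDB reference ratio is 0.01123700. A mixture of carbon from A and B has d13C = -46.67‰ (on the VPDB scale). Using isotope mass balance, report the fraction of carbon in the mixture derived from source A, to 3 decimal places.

0.896

δ_A = (0.01076591/0.01123700 − 1)×1000 = (0.958077 − 1)×1000 = -41.923‰
δ_B = (0.01025117/0.01123700 − 1)×1000 = (0.912269 − 1)×1000 = -87.731‰
f_A = (δ_mix − δ_B)/(δ_A − δ_B) = (-46.67 − (-87.731))/(-41.923 − (-87.731))
f_A = 41.061 / 45.808 = 0.8964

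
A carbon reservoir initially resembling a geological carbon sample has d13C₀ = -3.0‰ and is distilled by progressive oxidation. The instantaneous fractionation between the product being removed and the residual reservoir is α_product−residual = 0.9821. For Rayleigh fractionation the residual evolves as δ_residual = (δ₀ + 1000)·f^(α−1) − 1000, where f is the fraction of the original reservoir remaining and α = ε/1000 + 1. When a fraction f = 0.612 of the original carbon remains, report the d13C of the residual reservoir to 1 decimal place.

5.8‰

Rayleigh residual: δ_res = (δ₀ + 1000)·f^(α−1) − 1000
α − 1 = -0.01790
f^(α−1) = 0.612^(-0.01790) = 1.008828
δ_res = (-3.0 + 1000) × 1.008828 − 1000 = 1005.802 − 1000 = 5.80‰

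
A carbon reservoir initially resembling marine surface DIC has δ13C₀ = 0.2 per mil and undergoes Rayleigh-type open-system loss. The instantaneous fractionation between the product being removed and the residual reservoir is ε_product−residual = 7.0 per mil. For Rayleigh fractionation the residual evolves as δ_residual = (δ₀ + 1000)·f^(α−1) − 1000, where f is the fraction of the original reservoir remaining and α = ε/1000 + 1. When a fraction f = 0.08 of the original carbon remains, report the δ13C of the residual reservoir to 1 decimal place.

-17.3 per mil

Rayleigh residual: δ_res = (δ₀ + 1000)·f^(α−1) − 1000
α = ε/1000 + 1 = 1.00700, so α − 1 = 0.00700
f^(α−1) = 0.08^(0.00700) = 0.982475
δ_res = (0.2 + 1000) × 0.982475 − 1000 = 982.672 − 1000 = -17.33 per mil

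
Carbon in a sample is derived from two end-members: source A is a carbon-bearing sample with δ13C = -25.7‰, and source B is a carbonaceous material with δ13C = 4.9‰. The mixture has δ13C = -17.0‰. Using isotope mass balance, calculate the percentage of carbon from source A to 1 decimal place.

71.6%

δ_mix = f_A·δ_A + (1 − f_A)·δ_B  ⇒  f_A = (δ_mix − δ_B)/(δ_A − δ_B)
f_A = (-17.0 − (4.9)) / (-25.7 − (4.9))
f_A = -21.9 / -30.6 = 0.7157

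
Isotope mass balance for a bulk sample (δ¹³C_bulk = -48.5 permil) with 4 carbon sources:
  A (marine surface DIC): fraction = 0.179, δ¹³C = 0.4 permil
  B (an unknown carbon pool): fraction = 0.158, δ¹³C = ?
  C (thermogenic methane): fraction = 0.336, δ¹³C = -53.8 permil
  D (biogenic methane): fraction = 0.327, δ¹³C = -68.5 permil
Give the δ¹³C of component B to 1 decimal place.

Isotope mass balance: δ_bulk = Σ fᵢ·δᵢ.
-48.5 = 0.179×(0.4) + 0.158×δ_B + 0.336×(-53.8) + 0.327×(-68.5)
0.158·δ_B = -48.5 − (-40.405) = -8.095
δ_B = -8.095 / 0.158 = -51.24 permil

-51.2 permil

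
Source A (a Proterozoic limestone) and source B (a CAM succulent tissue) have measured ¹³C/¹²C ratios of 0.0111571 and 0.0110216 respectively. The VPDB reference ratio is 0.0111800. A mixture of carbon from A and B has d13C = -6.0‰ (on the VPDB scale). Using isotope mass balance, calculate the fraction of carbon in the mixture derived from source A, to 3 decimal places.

0.674

δ_A = (0.0111571/0.0111800 − 1)×1000 = (0.997952 − 1)×1000 = -2.048‰
δ_B = (0.0110216/0.0111800 − 1)×1000 = (0.985832 − 1)×1000 = -14.168‰
f_A = (δ_mix − δ_B)/(δ_A − δ_B) = (-6.0 − (-14.168))/(-2.048 − (-14.168))
f_A = 8.168 / 12.120 = 0.6739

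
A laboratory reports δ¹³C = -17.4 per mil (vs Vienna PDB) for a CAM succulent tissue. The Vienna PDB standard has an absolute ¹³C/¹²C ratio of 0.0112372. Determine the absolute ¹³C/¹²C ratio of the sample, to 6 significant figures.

0.0110417

R_sample = R_standard × (δ¹³C/1000 + 1)
R_sample = 0.0112372 × (-17.4/1000 + 1) = 0.0112372 × 0.982600
R_sample = 0.0110417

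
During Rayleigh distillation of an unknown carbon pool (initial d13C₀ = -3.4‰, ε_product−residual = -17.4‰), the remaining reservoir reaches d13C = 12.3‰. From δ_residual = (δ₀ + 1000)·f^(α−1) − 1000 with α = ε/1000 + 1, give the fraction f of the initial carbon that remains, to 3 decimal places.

0.407

α − 1 = ε/1000 = -0.0174
(δ_res + 1000)/(δ₀ + 1000) = (12.3 + 1000)/(-3.4 + 1000) = 1012.3/996.6 = 1.015754
f = 1.015754^(1/-0.0174) = exp(ln(1.015754)/-0.0174) = exp(0.01563/-0.0174)
f = exp(-0.8983) = 0.4073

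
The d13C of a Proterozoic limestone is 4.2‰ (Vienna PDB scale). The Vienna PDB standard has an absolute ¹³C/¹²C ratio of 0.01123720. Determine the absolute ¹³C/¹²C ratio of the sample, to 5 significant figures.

R_sample = R_standard × (d13C/1000 + 1)
R_sample = 0.01123720 × (4.2/1000 + 1) = 0.01123720 × 1.004200
R_sample = 0.0112844

0.011284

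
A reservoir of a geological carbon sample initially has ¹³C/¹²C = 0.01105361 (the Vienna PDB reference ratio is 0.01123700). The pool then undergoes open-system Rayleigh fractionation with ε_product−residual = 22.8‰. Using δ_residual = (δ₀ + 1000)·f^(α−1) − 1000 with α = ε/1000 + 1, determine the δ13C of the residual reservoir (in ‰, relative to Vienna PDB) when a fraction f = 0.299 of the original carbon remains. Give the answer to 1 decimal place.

δ₀ = (0.01105361/0.01123700 − 1)×1000 = (0.983680 − 1)×1000 = -16.320‰
α − 1 = ε/1000 = 0.0228
f^(α−1) = 0.299^(0.0228) = 0.972849
δ_res = (-16.320 + 1000) × 0.972849 − 1000 = 956.972 − 1000 = -43.03‰

-43.0‰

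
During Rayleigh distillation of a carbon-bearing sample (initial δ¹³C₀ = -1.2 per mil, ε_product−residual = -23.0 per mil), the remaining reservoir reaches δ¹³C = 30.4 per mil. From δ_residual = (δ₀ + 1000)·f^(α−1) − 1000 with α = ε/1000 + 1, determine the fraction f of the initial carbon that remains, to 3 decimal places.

α − 1 = ε/1000 = -0.0230
(δ_res + 1000)/(δ₀ + 1000) = (30.4 + 1000)/(-1.2 + 1000) = 1030.4/998.8 = 1.031638
f = 1.031638^(1/-0.0230) = exp(ln(1.031638)/-0.0230) = exp(0.03115/-0.0230)
f = exp(-1.3543) = 0.2581

0.258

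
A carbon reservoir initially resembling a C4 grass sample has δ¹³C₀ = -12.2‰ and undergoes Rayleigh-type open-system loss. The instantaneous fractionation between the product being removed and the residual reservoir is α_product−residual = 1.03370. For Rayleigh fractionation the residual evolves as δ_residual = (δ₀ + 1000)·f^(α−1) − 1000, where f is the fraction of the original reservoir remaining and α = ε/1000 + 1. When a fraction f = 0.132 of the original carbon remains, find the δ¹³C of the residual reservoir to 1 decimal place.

Rayleigh residual: δ_res = (δ₀ + 1000)·f^(α−1) − 1000
α − 1 = 0.03370
f^(α−1) = 0.132^(0.03370) = 0.934035
δ_res = (-12.2 + 1000) × 0.934035 − 1000 = 922.640 − 1000 = -77.36‰

-77.4‰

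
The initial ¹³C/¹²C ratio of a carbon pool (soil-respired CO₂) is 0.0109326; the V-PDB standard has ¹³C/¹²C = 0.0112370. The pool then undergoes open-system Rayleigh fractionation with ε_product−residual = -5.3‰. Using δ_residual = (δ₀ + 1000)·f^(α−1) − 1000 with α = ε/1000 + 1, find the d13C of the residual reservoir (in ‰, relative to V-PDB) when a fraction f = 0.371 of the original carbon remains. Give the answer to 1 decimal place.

δ₀ = (0.0109326/0.0112370 − 1)×1000 = (0.972911 − 1)×1000 = -27.089‰
α − 1 = ε/1000 = -0.0053
f^(α−1) = 0.371^(-0.0053) = 1.005269
δ_res = (-27.089 + 1000) × 1.005269 − 1000 = 978.037 − 1000 = -21.96‰

-22.0‰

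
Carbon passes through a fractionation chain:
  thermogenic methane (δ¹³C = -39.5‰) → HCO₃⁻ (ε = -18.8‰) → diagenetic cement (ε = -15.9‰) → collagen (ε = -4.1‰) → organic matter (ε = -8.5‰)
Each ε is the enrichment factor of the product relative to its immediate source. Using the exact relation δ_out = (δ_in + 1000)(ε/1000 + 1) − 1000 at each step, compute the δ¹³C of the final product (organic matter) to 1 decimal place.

-84.2‰

step 1: δ = (-39.50 + 1000)·(-18.8/1000 + 1) − 1000 = -57.56‰
step 2: δ = (-57.56 + 1000)·(-15.9/1000 + 1) − 1000 = -72.54‰
step 3: δ = (-72.54 + 1000)·(-4.1/1000 + 1) − 1000 = -76.34‰
step 4: δ = (-76.34 + 1000)·(-8.5/1000 + 1) − 1000 = -84.20‰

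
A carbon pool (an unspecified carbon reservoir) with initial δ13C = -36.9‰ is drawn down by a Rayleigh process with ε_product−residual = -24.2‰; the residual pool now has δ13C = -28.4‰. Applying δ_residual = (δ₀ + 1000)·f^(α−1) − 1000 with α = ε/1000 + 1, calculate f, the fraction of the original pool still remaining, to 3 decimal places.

0.696

α − 1 = ε/1000 = -0.0242
(δ_res + 1000)/(δ₀ + 1000) = (-28.4 + 1000)/(-36.9 + 1000) = 971.6/963.1 = 1.008826
f = 1.008826^(1/-0.0242) = exp(ln(1.008826)/-0.0242) = exp(0.00879/-0.0242)
f = exp(-0.3631) = 0.6955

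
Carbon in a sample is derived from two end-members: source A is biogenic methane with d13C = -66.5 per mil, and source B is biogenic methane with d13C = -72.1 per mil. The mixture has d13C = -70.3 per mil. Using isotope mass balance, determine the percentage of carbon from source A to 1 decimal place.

32.1%

δ_mix = f_A·δ_A + (1 − f_A)·δ_B  ⇒  f_A = (δ_mix − δ_B)/(δ_A − δ_B)
f_A = (-70.3 − (-72.1)) / (-66.5 − (-72.1))
f_A = 1.8 / 5.6 = 0.3214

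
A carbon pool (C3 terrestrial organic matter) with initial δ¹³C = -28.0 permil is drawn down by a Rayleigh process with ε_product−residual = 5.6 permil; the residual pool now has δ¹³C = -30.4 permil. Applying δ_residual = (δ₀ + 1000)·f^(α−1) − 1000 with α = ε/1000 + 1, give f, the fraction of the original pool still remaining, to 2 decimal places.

0.64

α − 1 = ε/1000 = 0.0056
(δ_res + 1000)/(δ₀ + 1000) = (-30.4 + 1000)/(-28.0 + 1000) = 969.6/972.0 = 0.997531
f = 0.997531^(1/0.0056) = exp(ln(0.997531)/0.0056) = exp(-0.00247/0.0056)
f = exp(-0.4415) = 0.6431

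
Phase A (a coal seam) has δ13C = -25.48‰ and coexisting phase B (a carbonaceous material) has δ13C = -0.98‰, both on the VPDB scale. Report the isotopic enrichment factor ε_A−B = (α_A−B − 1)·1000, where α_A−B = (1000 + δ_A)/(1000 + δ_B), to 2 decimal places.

-24.52‰

α_A−B = (1000 + -25.48) / (1000 + -0.98) = 974.52 / 999.02 = 0.975476
ε_A−B = (0.975476 − 1) × 1000 = -24.524‰
(The approximation ε ≈ δ_A − δ_B would give -24.50‰.)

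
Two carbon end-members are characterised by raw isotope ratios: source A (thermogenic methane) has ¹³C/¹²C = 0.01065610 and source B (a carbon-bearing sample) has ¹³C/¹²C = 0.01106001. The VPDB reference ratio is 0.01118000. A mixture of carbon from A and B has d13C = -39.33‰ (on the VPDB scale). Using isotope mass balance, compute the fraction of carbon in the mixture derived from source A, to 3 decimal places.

δ_A = (0.01065610/0.01118000 − 1)×1000 = (0.953140 − 1)×1000 = -46.860‰
δ_B = (0.01106001/0.01118000 − 1)×1000 = (0.989267 − 1)×1000 = -10.733‰
f_A = (δ_mix − δ_B)/(δ_A − δ_B) = (-39.33 − (-10.733))/(-46.860 − (-10.733))
f_A = -28.597 / -36.128 = 0.7916

0.792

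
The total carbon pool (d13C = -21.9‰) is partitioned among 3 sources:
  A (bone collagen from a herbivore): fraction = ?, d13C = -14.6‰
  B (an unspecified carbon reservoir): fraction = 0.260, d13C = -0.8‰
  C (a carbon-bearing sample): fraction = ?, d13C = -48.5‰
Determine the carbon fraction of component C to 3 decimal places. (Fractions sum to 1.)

0.321

Let f_C and f_A be the unknown fractions; fractions sum to 1 so f_C + f_A = 0.740.
Mass balance: Σ fᵢ·δᵢ = δ_bulk ⇒ f_C·(-48.5) + f_A·(-14.6) = -21.9 − (-0.208) = -21.692
Substitute f_A = 0.740 − f_C:
f_C·(-48.5 − -14.6) = -21.692 − 0.740×(-14.6) = -10.888
f_C = -10.888 / -33.9 = 0.3212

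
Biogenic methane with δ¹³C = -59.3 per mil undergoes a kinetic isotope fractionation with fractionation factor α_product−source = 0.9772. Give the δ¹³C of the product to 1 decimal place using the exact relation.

δ_product = (δ_source + 1000)·α − 1000
δ_product = (-59.3 + 1000) × 0.9772 − 1000
δ_product = 919.252 − 1000 = -80.75 per mil

-80.7 per mil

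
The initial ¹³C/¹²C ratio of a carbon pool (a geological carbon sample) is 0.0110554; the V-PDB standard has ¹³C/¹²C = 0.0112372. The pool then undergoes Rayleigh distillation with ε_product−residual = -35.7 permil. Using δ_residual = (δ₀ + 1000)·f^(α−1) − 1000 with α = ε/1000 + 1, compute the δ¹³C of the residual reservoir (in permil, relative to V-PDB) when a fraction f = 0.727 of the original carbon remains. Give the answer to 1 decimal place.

δ₀ = (0.0110554/0.0112372 − 1)×1000 = (0.983822 − 1)×1000 = -16.178 permil
α − 1 = ε/1000 = -0.0357
f^(α−1) = 0.727^(-0.0357) = 1.011447
δ_res = (-16.178 + 1000) × 1.011447 − 1000 = 995.084 − 1000 = -4.92 permil

-4.9 permil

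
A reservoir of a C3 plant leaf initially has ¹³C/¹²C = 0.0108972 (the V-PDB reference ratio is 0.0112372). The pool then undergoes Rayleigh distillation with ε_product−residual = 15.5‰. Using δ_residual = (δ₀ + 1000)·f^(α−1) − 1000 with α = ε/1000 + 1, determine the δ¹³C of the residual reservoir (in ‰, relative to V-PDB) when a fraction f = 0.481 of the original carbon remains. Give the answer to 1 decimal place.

δ₀ = (0.0108972/0.0112372 − 1)×1000 = (0.969743 − 1)×1000 = -30.257‰
α − 1 = ε/1000 = 0.0155
f^(α−1) = 0.481^(0.0155) = 0.988720
δ_res = (-30.257 + 1000) × 0.988720 − 1000 = 958.804 − 1000 = -41.20‰

-41.2‰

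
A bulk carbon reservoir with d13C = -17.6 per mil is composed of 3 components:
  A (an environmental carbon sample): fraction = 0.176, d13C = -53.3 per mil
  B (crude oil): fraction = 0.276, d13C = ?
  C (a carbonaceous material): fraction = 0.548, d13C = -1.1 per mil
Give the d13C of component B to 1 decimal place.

-27.6 per mil

Isotope mass balance: δ_bulk = Σ fᵢ·δᵢ.
-17.6 = 0.176×(-53.3) + 0.276×δ_B + 0.548×(-1.1)
0.276·δ_B = -17.6 − (-9.984) = -7.616
δ_B = -7.616 / 0.276 = -27.60 per mil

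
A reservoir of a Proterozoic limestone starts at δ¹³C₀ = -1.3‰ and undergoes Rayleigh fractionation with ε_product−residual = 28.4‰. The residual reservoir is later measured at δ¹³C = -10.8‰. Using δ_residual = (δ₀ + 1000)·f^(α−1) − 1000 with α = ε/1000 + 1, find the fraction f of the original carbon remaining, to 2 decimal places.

α − 1 = ε/1000 = 0.0284
(δ_res + 1000)/(δ₀ + 1000) = (-10.8 + 1000)/(-1.3 + 1000) = 989.2/998.7 = 0.990488
f = 0.990488^(1/0.0284) = exp(ln(0.990488)/0.0284) = exp(-0.00956/0.0284)
f = exp(-0.3365) = 0.7142

0.71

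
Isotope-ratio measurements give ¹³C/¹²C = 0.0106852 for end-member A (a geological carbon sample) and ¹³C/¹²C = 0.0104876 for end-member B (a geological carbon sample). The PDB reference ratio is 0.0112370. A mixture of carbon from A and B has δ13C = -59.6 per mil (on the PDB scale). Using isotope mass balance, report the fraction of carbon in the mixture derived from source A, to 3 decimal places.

δ_A = (0.0106852/0.0112370 − 1)×1000 = (0.950894 − 1)×1000 = -49.106 per mil
δ_B = (0.0104876/0.0112370 − 1)×1000 = (0.933310 − 1)×1000 = -66.690 per mil
f_A = (δ_mix − δ_B)/(δ_A − δ_B) = (-59.6 − (-66.690))/(-49.106 − (-66.690))
f_A = 7.090 / 17.585 = 0.4032

0.403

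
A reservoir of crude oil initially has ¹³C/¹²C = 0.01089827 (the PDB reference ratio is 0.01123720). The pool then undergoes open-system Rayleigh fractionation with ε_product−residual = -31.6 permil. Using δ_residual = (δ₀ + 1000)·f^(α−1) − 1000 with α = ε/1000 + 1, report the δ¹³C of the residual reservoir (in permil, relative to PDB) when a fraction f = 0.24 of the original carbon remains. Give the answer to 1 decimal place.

14.6 permil

δ₀ = (0.01089827/0.01123720 − 1)×1000 = (0.969839 − 1)×1000 = -30.161 permil
α − 1 = ε/1000 = -0.0316
f^(α−1) = 0.24^(-0.0316) = 1.046129
δ_res = (-30.161 + 1000) × 1.046129 − 1000 = 1014.576 − 1000 = 14.58 permil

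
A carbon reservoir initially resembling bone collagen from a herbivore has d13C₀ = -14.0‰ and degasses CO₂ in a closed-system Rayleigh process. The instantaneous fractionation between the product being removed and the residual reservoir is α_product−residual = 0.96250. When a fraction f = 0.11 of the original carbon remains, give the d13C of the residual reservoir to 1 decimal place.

Rayleigh residual: δ_res = (δ₀ + 1000)·f^(α−1) − 1000
α − 1 = -0.03750
f^(α−1) = 0.11^(-0.03750) = 1.086295
δ_res = (-14.0 + 1000) × 1.086295 − 1000 = 1071.087 − 1000 = 71.09‰

71.1‰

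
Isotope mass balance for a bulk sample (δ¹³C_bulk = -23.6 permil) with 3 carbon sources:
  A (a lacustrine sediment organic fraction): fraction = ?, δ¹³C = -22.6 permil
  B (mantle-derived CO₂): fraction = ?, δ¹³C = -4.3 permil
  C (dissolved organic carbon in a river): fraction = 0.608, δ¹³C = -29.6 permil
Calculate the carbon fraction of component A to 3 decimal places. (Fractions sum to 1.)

Let f_A and f_B be the unknown fractions; fractions sum to 1 so f_A + f_B = 0.392.
Mass balance: Σ fᵢ·δᵢ = δ_bulk ⇒ f_A·(-22.6) + f_B·(-4.3) = -23.6 − (-17.997) = -5.603
Substitute f_B = 0.392 − f_A:
f_A·(-22.6 − -4.3) = -5.603 − 0.392×(-4.3) = -3.918
f_A = -3.918 / -18.3 = 0.2141

0.214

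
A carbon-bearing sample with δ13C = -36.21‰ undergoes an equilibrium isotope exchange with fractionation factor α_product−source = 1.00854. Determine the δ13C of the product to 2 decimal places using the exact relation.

δ_product = (δ_source + 1000)·α − 1000
δ_product = (-36.21 + 1000) × 1.00854 − 1000
δ_product = 972.021 − 1000 = -27.979‰

-27.98‰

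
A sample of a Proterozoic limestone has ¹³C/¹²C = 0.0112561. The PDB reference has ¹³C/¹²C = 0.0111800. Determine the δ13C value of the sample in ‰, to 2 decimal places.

6.81‰

δ13C = (R_sample / R_standard − 1) × 1000
R_sample / R_standard = 0.0112561 / 0.0111800 = 1.006807
δ13C = (1.006807 − 1) × 1000 = 6.807‰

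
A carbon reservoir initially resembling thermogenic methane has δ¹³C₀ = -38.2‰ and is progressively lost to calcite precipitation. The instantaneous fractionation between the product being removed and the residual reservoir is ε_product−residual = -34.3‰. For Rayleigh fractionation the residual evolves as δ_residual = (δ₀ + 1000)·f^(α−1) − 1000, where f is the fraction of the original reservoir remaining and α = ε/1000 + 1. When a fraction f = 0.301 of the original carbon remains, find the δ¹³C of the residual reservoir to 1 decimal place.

2.2‰

Rayleigh residual: δ_res = (δ₀ + 1000)·f^(α−1) − 1000
α = ε/1000 + 1 = 0.96570, so α − 1 = -0.03430
f^(α−1) = 0.301^(-0.03430) = 1.042042
δ_res = (-38.2 + 1000) × 1.042042 − 1000 = 1002.236 − 1000 = 2.24‰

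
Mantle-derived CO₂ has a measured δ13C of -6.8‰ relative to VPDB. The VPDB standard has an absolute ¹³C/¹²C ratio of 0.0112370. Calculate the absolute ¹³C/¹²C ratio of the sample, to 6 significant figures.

R_sample = R_standard × (δ13C/1000 + 1)
R_sample = 0.0112370 × (-6.8/1000 + 1) = 0.0112370 × 0.993200
R_sample = 0.0111606

0.0111606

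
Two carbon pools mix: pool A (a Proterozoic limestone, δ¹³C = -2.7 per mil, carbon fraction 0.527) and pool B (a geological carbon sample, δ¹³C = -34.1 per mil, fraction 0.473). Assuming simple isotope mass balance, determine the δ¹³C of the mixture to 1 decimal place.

-17.6 per mil

δ_mix = f_A·δ_A + f_B·δ_B
δ_mix = 0.527 × (-2.7) + 0.473 × (-34.1)
δ_mix = -1.42 + -16.13 = -17.55 per mil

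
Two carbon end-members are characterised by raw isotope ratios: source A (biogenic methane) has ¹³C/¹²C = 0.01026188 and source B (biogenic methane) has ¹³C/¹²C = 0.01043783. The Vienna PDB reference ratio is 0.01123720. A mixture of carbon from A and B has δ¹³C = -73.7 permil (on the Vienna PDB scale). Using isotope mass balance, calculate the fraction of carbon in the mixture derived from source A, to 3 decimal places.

0.164

δ_A = (0.01026188/0.01123720 − 1)×1000 = (0.913206 − 1)×1000 = -86.794 permil
δ_B = (0.01043783/0.01123720 − 1)×1000 = (0.928864 − 1)×1000 = -71.136 permil
f_A = (δ_mix − δ_B)/(δ_A − δ_B) = (-73.7 − (-71.136))/(-86.794 − (-71.136))
f_A = -2.564 / -15.658 = 0.1637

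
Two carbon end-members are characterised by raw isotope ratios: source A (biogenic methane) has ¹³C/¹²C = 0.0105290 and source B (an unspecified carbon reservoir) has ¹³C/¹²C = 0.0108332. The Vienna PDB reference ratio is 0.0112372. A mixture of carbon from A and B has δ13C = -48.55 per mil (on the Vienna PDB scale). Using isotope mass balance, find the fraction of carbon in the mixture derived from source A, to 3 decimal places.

0.465

δ_A = (0.0105290/0.0112372 − 1)×1000 = (0.936977 − 1)×1000 = -63.023 per mil
δ_B = (0.0108332/0.0112372 − 1)×1000 = (0.964048 − 1)×1000 = -35.952 per mil
f_A = (δ_mix − δ_B)/(δ_A − δ_B) = (-48.55 − (-35.952))/(-63.023 − (-35.952))
f_A = -12.598 / -27.071 = 0.4654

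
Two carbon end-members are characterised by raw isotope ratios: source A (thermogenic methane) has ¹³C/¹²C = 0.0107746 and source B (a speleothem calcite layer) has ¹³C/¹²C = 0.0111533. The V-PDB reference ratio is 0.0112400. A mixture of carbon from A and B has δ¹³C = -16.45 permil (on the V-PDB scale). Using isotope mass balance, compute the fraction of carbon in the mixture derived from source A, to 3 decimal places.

0.259

δ_A = (0.0107746/0.0112400 − 1)×1000 = (0.958594 − 1)×1000 = -41.406 permil
δ_B = (0.0111533/0.0112400 − 1)×1000 = (0.992286 − 1)×1000 = -7.714 permil
f_A = (δ_mix − δ_B)/(δ_A − δ_B) = (-16.45 − (-7.714))/(-41.406 − (-7.714))
f_A = -8.736 / -33.692 = 0.2593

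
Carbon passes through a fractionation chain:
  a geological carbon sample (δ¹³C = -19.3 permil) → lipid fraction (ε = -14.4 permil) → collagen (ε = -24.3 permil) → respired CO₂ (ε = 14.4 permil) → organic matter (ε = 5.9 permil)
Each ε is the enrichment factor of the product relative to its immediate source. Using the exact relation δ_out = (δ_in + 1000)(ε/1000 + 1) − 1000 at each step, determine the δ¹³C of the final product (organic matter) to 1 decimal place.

-37.7 permil

step 1: δ = (-19.30 + 1000)·(-14.4/1000 + 1) − 1000 = -33.42 permil
step 2: δ = (-33.42 + 1000)·(-24.3/1000 + 1) − 1000 = -56.91 permil
step 3: δ = (-56.91 + 1000)·(14.4/1000 + 1) − 1000 = -43.33 permil
step 4: δ = (-43.33 + 1000)·(5.9/1000 + 1) − 1000 = -37.69 permil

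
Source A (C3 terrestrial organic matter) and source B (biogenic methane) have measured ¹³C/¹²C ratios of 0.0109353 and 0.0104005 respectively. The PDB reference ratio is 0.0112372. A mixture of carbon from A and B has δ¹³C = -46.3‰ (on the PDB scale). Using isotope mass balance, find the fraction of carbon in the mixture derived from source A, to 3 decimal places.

0.592

δ_A = (0.0109353/0.0112372 − 1)×1000 = (0.973134 − 1)×1000 = -26.866‰
δ_B = (0.0104005/0.0112372 − 1)×1000 = (0.925542 − 1)×1000 = -74.458‰
f_A = (δ_mix − δ_B)/(δ_A − δ_B) = (-46.3 − (-74.458))/(-26.866 − (-74.458))
f_A = 28.158 / 47.592 = 0.5917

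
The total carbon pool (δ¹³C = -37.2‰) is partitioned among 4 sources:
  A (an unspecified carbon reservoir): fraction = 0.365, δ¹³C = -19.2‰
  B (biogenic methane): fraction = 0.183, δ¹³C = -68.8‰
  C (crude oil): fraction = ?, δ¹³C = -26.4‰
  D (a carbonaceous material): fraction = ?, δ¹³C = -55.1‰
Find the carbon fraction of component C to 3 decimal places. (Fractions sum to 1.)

0.254

Let f_C and f_D be the unknown fractions; fractions sum to 1 so f_C + f_D = 0.452.
Mass balance: Σ fᵢ·δᵢ = δ_bulk ⇒ f_C·(-26.4) + f_D·(-55.1) = -37.2 − (-19.598) = -17.602
Substitute f_D = 0.452 − f_C:
f_C·(-26.4 − -55.1) = -17.602 − 0.452×(-55.1) = 7.304
f_C = 7.304 / 28.7 = 0.2545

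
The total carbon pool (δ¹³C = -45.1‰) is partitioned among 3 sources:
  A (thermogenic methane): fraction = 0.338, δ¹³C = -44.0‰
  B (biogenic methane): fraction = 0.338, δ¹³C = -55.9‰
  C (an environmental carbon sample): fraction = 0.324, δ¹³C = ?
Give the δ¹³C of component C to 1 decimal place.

-35.0‰

Isotope mass balance: δ_bulk = Σ fᵢ·δᵢ.
-45.1 = 0.338×(-44.0) + 0.338×(-55.9) + 0.324×δ_C
0.324·δ_C = -45.1 − (-33.766) = -11.334
δ_C = -11.334 / 0.324 = -34.98‰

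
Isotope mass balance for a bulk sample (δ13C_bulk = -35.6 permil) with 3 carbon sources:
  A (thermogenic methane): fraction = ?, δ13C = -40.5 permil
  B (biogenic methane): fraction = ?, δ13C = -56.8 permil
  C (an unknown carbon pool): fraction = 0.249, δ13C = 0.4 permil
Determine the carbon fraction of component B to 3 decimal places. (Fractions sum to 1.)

Let f_B and f_A be the unknown fractions; fractions sum to 1 so f_B + f_A = 0.751.
Mass balance: Σ fᵢ·δᵢ = δ_bulk ⇒ f_B·(-56.8) + f_A·(-40.5) = -35.6 − (0.100) = -35.700
Substitute f_A = 0.751 − f_B:
f_B·(-56.8 − -40.5) = -35.700 − 0.751×(-40.5) = -5.284
f_B = -5.284 / -16.3 = 0.3242

0.324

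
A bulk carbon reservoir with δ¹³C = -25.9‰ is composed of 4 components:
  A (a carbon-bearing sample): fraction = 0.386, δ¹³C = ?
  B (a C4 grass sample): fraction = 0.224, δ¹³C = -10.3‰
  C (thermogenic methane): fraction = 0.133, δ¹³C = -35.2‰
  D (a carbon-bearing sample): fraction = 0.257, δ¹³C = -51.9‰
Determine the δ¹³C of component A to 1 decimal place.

Isotope mass balance: δ_bulk = Σ fᵢ·δᵢ.
-25.9 = 0.386×δ_A + 0.224×(-10.3) + 0.133×(-35.2) + 0.257×(-51.9)
0.386·δ_A = -25.9 − (-20.327) = -5.573
δ_A = -5.573 / 0.386 = -14.44‰

-14.4‰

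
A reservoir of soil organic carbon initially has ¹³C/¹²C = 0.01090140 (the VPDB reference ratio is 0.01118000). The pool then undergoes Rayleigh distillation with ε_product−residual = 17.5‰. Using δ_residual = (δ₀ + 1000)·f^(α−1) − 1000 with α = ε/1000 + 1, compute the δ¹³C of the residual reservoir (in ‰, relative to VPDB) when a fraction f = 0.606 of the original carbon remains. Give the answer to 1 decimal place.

-33.4‰

δ₀ = (0.01090140/0.01118000 − 1)×1000 = (0.975081 − 1)×1000 = -24.919‰
α − 1 = ε/1000 = 0.0175
f^(α−1) = 0.606^(0.0175) = 0.991273
δ_res = (-24.919 + 1000) × 0.991273 − 1000 = 966.571 − 1000 = -33.43‰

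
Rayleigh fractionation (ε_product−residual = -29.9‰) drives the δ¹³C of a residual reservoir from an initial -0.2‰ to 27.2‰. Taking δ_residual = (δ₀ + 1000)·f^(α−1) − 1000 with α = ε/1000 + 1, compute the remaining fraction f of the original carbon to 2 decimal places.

0.40

α − 1 = ε/1000 = -0.0299
(δ_res + 1000)/(δ₀ + 1000) = (27.2 + 1000)/(-0.2 + 1000) = 1027.2/999.8 = 1.027405
f = 1.027405^(1/-0.0299) = exp(ln(1.027405)/-0.0299) = exp(0.02704/-0.0299)
f = exp(-0.9042) = 0.4049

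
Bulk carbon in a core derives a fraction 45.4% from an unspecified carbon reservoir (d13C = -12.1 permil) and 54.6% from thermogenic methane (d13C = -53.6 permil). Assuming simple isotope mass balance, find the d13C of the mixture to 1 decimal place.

δ_mix = f_A·δ_A + f_B·δ_B
δ_mix = 0.454 × (-12.1) + 0.546 × (-53.6)
δ_mix = -5.49 + -29.27 = -34.76 permil

-34.8 permil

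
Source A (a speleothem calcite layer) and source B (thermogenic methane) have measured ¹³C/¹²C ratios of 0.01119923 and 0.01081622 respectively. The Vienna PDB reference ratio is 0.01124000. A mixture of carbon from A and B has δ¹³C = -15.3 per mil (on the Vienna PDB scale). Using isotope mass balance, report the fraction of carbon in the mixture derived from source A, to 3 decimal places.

δ_A = (0.01119923/0.01124000 − 1)×1000 = (0.996373 − 1)×1000 = -3.627 per mil
δ_B = (0.01081622/0.01124000 − 1)×1000 = (0.962297 − 1)×1000 = -37.703 per mil
f_A = (δ_mix − δ_B)/(δ_A − δ_B) = (-15.3 − (-37.703))/(-3.627 − (-37.703))
f_A = 22.403 / 34.076 = 0.6574

0.657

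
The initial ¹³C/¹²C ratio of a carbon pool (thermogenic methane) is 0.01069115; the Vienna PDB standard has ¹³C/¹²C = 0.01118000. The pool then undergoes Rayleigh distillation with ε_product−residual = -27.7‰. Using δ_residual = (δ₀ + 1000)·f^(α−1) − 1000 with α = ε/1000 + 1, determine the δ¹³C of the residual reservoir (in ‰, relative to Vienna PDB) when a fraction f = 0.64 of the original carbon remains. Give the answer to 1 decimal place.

δ₀ = (0.01069115/0.01118000 − 1)×1000 = (0.956275 − 1)×1000 = -43.725‰
α − 1 = ε/1000 = -0.0277
f^(α−1) = 0.64^(-0.0277) = 1.012439
δ_res = (-43.725 + 1000) × 1.012439 − 1000 = 968.170 − 1000 = -31.83‰

-31.8‰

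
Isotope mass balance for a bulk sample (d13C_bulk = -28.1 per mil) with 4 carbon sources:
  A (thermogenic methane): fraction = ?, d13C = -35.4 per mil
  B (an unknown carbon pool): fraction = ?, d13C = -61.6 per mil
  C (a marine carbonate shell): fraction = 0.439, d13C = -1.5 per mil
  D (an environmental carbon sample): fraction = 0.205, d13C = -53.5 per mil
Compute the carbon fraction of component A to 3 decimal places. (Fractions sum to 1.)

0.208

Let f_A and f_B be the unknown fractions; fractions sum to 1 so f_A + f_B = 0.356.
Mass balance: Σ fᵢ·δᵢ = δ_bulk ⇒ f_A·(-35.4) + f_B·(-61.6) = -28.1 − (-11.626) = -16.474
Substitute f_B = 0.356 − f_A:
f_A·(-35.4 − -61.6) = -16.474 − 0.356×(-61.6) = 5.456
f_A = 5.456 / 26.2 = 0.2082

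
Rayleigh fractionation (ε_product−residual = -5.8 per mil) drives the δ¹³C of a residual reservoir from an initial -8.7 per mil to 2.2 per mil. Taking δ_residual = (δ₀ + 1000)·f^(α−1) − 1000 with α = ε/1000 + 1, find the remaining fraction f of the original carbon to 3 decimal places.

0.152

α − 1 = ε/1000 = -0.0058
(δ_res + 1000)/(δ₀ + 1000) = (2.2 + 1000)/(-8.7 + 1000) = 1002.2/991.3 = 1.010996
f = 1.010996^(1/-0.0058) = exp(ln(1.010996)/-0.0058) = exp(0.01094/-0.0058)
f = exp(-1.8855) = 0.1518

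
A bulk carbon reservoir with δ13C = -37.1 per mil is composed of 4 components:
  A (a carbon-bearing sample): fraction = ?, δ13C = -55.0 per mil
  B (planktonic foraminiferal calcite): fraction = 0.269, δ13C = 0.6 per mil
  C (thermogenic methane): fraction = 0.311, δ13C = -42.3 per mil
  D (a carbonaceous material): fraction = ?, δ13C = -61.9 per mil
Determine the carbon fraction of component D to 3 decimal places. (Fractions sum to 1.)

0.146

Let f_D and f_A be the unknown fractions; fractions sum to 1 so f_D + f_A = 0.420.
Mass balance: Σ fᵢ·δᵢ = δ_bulk ⇒ f_D·(-61.9) + f_A·(-55.0) = -37.1 − (-12.994) = -24.106
Substitute f_A = 0.420 − f_D:
f_D·(-61.9 − -55.0) = -24.106 − 0.420×(-55.0) = -1.006
f_D = -1.006 / -6.9 = 0.1458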